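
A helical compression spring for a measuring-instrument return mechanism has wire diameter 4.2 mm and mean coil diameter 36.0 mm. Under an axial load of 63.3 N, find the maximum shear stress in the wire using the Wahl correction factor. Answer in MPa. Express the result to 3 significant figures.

91.7 MPa

Spring index C = D/d = 36.0/4.2 = 8.5714
K_W = (4C−1)/(4C−4) + 0.615/C = 33.286/30.286 + 0.0717 = 1.1708
τ₀ = 8FD/(πd³) = 8·63.3·36.0/(π·4.2³) = 18230.4/232.75 = 78.325 MPa
τ_max = K·τ₀ = 1.1708 × 78.325 = 91.703 MPa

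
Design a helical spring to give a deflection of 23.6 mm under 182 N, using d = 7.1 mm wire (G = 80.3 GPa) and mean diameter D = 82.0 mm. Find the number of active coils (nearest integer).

6

Required rate k = F/δ = 182/23.6 = 7.7119 N/mm
N_a = Gd⁴/(8D³k) = (80.3×10³ × 7.1⁴)/(8 × 82.0³ × 7.7119)
    = 2.04056e+08 / 3.40166e+07 = 5.999 → 6 coils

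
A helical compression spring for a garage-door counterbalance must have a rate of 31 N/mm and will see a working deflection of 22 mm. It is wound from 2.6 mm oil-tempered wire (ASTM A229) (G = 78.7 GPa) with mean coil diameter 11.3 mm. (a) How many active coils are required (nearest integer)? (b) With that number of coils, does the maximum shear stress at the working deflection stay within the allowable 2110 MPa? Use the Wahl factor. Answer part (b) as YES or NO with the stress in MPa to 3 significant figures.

N_a = Gd⁴/(8D³k) = (78.7×10³)(2.6⁴)/(8·11.3³·31) = 10.05 → N_a = 10
Actual rate k = Gd⁴/(8D³·10) = 31.156 N/mm
Working load F = kδ = 31.156·22 = 685.43 N
C = 11.3/2.6 = 4.3462; K_W = (4C−1)/(4C−4)+0.615/C = 1.3656
τ_max = K_W·8FD/(πd³) = 1.3656·1122.2 = 1532.5 MPa
τ_max ≤ 2110 MPa → acceptable

(a) 10 coils; (b) YES, τ_max = 1530 MPa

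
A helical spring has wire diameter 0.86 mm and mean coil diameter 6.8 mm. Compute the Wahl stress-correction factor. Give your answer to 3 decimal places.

1.186

C = D/d = 6.8/0.86 = 7.9070
K_W = (4C−1)/(4C−4) + 0.615/C = 30.628/27.628 + 0.0778 = 1.1864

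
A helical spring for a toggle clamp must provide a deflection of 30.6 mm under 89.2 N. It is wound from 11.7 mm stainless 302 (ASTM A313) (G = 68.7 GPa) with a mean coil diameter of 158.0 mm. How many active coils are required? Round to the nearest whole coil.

Required rate k = F/δ = 89.2/30.6 = 2.915 N/mm
N_a = Gd⁴/(8D³k) = (68.7×10³ × 11.7⁴)/(8 × 158.0³ × 2.915)
    = 1.28736e+09 / 9.19824e+07 = 14 → 14 coils

14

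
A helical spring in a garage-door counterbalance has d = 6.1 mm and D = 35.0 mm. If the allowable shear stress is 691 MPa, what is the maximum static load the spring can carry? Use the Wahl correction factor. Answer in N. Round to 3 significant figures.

C = D/d = 35.0/6.1 = 5.7377
K_W = (4C−1)/(4C−4) + 0.615/C = 21.951/18.951 + 0.1072 = 1.2655
τ_max = K·8FD/(πd³) → F_max = τ_allow·πd³/(8DK)
F_max = 691·π·6.1³/(8·35.0·1.2655) = 4.9274e+05/354.34 = 1390.6 N

1390 N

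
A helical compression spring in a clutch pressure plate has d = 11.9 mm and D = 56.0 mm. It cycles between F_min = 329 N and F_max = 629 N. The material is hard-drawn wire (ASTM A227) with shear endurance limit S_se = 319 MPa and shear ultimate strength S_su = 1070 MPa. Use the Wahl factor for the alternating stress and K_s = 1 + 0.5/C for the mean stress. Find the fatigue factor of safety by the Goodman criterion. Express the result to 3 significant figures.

C = D/d = 56.0/11.9 = 4.7059; K_W = (4C−1)/(4C−4)+0.615/C = 1.3331; K_s = 1+0.5/C = 1.1062
F_a = (F_max−F_min)/2 = 150 N; F_m = (F_max+F_min)/2 = 479 N
τ_a = K_W·8F_aD/(πd³) = 1.3331 × 12.693 = 16.921 MPa
τ_m = K_s·8F_mD/(πd³) = 1.1062 × 40.534 = 44.841 MPa
Goodman: 1/n_f = τ_a/S_se + τ_m/S_su = 16.921/319 + 44.841/1070 = 0.05304 + 0.04191 = 0.094952
n_f = 1/0.094952 = 10.53

10.5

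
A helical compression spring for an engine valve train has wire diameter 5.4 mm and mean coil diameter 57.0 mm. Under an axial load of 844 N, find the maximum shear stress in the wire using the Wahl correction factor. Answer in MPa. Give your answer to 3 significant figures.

Spring index C = D/d = 57.0/5.4 = 10.5556
K_W = (4C−1)/(4C−4) + 0.615/C = 41.222/38.222 + 0.0583 = 1.1368
τ₀ = 8FD/(πd³) = 8·844·57.0/(π·5.4³) = 384864/494.69 = 777.99 MPa
τ_max = K·τ₀ = 1.1368 × 777.99 = 884.39 MPa

884 MPa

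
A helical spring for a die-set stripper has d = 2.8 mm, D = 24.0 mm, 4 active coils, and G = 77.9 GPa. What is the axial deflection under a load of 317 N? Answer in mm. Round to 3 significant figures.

k = Gd⁴/(8D³N_a) = (77.9×10³)(2.8⁴)/(8·24.0³·4) = 10.824 N/mm
δ = F/k = 317 / 10.824 = 29.287 mm

29.3 mm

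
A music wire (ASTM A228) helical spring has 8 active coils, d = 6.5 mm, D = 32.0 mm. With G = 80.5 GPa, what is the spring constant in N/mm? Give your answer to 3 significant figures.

68.5 N/mm

k = Gd⁴/(8D³N_a) = (80.5×10³ × 6.5⁴) / (8 × 32.0³ × 8)
  = 1.43698e+08 / 2.09715e+06 = 68.52 N/mm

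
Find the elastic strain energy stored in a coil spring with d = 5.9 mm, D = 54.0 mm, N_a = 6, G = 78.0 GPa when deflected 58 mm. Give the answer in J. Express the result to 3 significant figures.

21.0 J

k = Gd⁴/(8D³N_a) = (78.0×10³)(5.9⁴)/(8·54.0³·6) = 12.505 N/mm
U = ½kδ² = 0.5 × 12.505 × 58² = 21033 N·mm = 21.033 J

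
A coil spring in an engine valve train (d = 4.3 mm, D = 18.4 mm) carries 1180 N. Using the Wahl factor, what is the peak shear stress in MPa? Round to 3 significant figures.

954 MPa

Spring index C = D/d = 18.4/4.3 = 4.2791
K_W = (4C−1)/(4C−4) + 0.615/C = 16.116/13.116 + 0.1437 = 1.3724
τ₀ = 8FD/(πd³) = 8·1180·18.4/(π·4.3³) = 173696/249.78 = 695.4 MPa
τ_max = K·τ₀ = 1.3724 × 695.4 = 954.4 MPa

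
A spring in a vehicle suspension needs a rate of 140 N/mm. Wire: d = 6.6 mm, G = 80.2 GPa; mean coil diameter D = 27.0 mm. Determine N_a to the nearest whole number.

7

N_a = Gd⁴/(8D³k) = (80.2×10³ × 6.6⁴)/(8 × 27.0³ × 140)
    = 1.52177e+08 / 2.2045e+07 = 6.903 → 7 coils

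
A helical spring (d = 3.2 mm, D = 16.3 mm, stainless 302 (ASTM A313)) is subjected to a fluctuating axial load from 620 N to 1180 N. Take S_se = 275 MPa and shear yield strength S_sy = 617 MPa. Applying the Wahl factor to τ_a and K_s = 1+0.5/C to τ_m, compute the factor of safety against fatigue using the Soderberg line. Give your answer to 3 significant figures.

C = D/d = 16.3/3.2 = 5.0938; K_W = (4C−1)/(4C−4)+0.615/C = 1.3039; K_s = 1+0.5/C = 1.0982
F_a = (F_max−F_min)/2 = 280 N; F_m = (F_max+F_min)/2 = 900 N
τ_a = K_W·8F_aD/(πd³) = 1.3039 × 354.68 = 462.48 MPa
τ_m = K_s·8F_mD/(πd³) = 1.0982 × 1140 = 1251.9 MPa
Soderberg: 1/n_f = τ_a/S_se + τ_m/S_sy = 462.48/275 + 1251.9/617 = 1.68175 + 2.02909 = 3.7108
n_f = 1/3.7108 = 0.2695

0.269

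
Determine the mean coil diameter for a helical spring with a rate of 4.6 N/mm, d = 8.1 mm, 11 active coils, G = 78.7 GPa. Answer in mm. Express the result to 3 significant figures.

D = (Gd⁴/(8N_a·k))^(1/3) = (78.7×10³·8.1⁴/(8·11·4.6))^(1/3)
  = (836901)^(1/3) = 94.2377 mm

94.2 mm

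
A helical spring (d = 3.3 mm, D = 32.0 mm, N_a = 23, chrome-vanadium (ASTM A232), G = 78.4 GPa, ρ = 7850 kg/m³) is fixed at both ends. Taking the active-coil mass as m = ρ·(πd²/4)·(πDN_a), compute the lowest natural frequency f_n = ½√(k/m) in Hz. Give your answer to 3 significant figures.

k = Gd⁴/(8D³N_a) = (78.4×10³)(3.3⁴)/(8·32.0³·23) = 1.5421 N/mm = 1542.1 N/m
Wire length L = πDN_a = π·32.0·23 = 2312.2 mm
m = ρ·(πd²/4)·L = 7850 × 8.553×10⁻⁶ m² × 2.3122 m = 0.15524 kg
f_n = ½√(k/m) = 0.5·√(1542.1/0.15524) = 0.5·√(9933.2) = 49.833 Hz

49.8 Hz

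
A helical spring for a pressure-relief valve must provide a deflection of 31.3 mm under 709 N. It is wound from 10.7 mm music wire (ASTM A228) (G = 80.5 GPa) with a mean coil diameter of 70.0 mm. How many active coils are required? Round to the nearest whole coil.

Required rate k = F/δ = 709/31.3 = 22.652 N/mm
N_a = Gd⁴/(8D³k) = (80.5×10³ × 10.7⁴)/(8 × 70.0³ × 22.652)
    = 1.05519e+09 / 6.21564e+07 = 16.98 → 17 coils

17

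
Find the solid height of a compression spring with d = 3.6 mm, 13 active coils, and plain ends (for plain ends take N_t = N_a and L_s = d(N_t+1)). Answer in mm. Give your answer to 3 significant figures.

plain ends: N_t = N_a = 13
L_s = d·(N_t+1) = 3.6 × 14 = 50.4 mm

50.4 mm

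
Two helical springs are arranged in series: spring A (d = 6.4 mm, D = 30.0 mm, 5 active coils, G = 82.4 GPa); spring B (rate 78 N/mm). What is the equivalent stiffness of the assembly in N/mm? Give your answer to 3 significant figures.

k_A = Gd⁴/(8D³N_a) = (82.4×10³)(6.4⁴)/(8·30.0³·5) = 128 N/mm
Series: 1/k_eq = 1/128 + 1/78 = 0.020633; k_eq = 48.467 N/mm

48.5 N/mm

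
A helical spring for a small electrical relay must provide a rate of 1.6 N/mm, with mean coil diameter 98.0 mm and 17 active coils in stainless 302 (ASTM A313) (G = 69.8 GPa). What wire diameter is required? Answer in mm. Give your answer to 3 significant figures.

d = (8D³N_a·k / G)^(1/4) = (8·98.0³·17·1.6 / (69.8×10³))^0.25
  = (2934.1)^0.25 = 7.3599 mm

7.36 mm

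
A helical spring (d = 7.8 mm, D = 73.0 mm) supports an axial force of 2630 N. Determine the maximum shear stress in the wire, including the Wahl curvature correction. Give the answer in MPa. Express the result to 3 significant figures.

1190 MPa

Spring index C = D/d = 73.0/7.8 = 9.3590
K_W = (4C−1)/(4C−4) + 0.615/C = 36.436/33.436 + 0.0657 = 1.1554
τ₀ = 8FD/(πd³) = 8·2630·73.0/(π·7.8³) = 1.53592e+06/1490.8 = 1030.2 MPa
τ_max = K·τ₀ = 1.1554 × 1030.2 = 1190.4 MPa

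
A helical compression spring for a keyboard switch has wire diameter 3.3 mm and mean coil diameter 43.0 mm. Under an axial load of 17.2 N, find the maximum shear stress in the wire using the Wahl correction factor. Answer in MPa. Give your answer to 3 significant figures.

Spring index C = D/d = 43.0/3.3 = 13.0303
K_W = (4C−1)/(4C−4) + 0.615/C = 51.121/48.121 + 0.0472 = 1.1095
τ₀ = 8FD/(πd³) = 8·17.2·43.0/(π·3.3³) = 5916.8/112.9 = 52.408 MPa
τ_max = K·τ₀ = 1.1095 × 52.408 = 58.148 MPa

58.1 MPa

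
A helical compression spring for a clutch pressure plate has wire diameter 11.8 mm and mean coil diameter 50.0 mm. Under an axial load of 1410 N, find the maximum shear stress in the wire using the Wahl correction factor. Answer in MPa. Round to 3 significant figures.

150 MPa

Spring index C = D/d = 50.0/11.8 = 4.2373
K_W = (4C−1)/(4C−4) + 0.615/C = 15.949/12.949 + 0.1451 = 1.3768
τ₀ = 8FD/(πd³) = 8·1410·50.0/(π·11.8³) = 564000/5161.7 = 109.27 MPa
τ_max = K·τ₀ = 1.3768 × 109.27 = 150.44 MPa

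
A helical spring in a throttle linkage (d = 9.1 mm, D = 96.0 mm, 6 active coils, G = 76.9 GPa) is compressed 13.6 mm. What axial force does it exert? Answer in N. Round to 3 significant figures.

k = Gd⁴/(8D³N_a) = (76.9×10³)(9.1⁴)/(8·96.0³·6) = 12.418 N/mm
F = k·δ = 12.418 × 13.6 = 168.88 N

169 N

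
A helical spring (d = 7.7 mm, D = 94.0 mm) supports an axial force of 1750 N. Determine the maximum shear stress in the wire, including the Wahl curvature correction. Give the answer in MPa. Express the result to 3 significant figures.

Spring index C = D/d = 94.0/7.7 = 12.2078
K_W = (4C−1)/(4C−4) + 0.615/C = 47.831/44.831 + 0.0504 = 1.1173
τ₀ = 8FD/(πd³) = 8·1750·94.0/(π·7.7³) = 1.316e+06/1434.2 = 917.56 MPa
τ_max = K·τ₀ = 1.1173 × 917.56 = 1025.2 MPa

1030 MPa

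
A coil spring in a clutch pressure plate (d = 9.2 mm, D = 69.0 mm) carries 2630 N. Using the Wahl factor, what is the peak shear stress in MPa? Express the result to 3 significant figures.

711 MPa

Spring index C = D/d = 69.0/9.2 = 7.5000
K_W = (4C−1)/(4C−4) + 0.615/C = 29.000/26.000 + 0.0820 = 1.1974
τ₀ = 8FD/(πd³) = 8·2630·69.0/(π·9.2³) = 1.45176e+06/2446.3 = 593.45 MPa
τ_max = K·τ₀ = 1.1974 × 593.45 = 710.58 MPa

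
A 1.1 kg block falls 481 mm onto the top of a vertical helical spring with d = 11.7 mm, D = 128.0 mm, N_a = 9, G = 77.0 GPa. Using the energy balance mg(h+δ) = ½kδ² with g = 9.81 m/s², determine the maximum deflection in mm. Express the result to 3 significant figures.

34.1 mm

k = Gd⁴/(8D³N_a) = (77.0×10³)(11.7⁴)/(8·128.0³·9) = 9.5559 N/mm
W = mg = 1.1 × 9.81 = 10.791 N
½kδ² − Wδ − Wh = 0 → δ = (W + √(W² + 2kWh))/k
δ = (10.791 + √(116.45 + 99199.3))/9.5559 = (10.791 + 315.14)/9.5559 = 34.108 mm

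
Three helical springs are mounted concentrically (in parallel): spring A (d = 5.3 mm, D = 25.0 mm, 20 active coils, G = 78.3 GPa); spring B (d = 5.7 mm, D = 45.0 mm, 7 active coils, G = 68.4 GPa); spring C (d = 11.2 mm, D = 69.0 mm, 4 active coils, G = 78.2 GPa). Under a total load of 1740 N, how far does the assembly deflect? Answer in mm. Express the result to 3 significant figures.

11.2 mm

k_A = Gd⁴/(8D³N_a) = (78.3×10³)(5.3⁴)/(8·25.0³·20) = 24.713 N/mm
k_B = Gd⁴/(8D³N_a) = (68.4×10³)(5.7⁴)/(8·45.0³·7) = 14.149 N/mm
k_C = Gd⁴/(8D³N_a) = (78.2×10³)(11.2⁴)/(8·69.0³·4) = 117.05 N/mm
Parallel: k_eq = 24.713 + 14.149 + 117.05 = 155.91 N/mm
δ = F/k_eq = 1740/155.91 = 11.16 mm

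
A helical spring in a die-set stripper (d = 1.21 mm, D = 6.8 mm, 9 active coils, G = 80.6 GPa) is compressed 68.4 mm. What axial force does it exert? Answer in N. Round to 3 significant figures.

522 N

k = Gd⁴/(8D³N_a) = (80.6×10³)(1.21⁴)/(8·6.8³·9) = 7.6316 N/mm
F = k·δ = 7.6316 × 68.4 = 522 N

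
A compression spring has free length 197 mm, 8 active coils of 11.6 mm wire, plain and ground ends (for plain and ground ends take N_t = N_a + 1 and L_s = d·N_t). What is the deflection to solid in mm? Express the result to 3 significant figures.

N_t = 9; L_s = 11.6·9 = 104.4 mm
δ_solid = L₀ − L_s = 197 − 104.4 = 92.6 mm

92.6 mm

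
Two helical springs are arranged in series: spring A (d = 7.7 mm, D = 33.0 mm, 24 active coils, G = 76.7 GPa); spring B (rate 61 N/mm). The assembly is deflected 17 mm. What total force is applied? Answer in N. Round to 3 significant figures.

405 N

k_A = Gd⁴/(8D³N_a) = (76.7×10³)(7.7⁴)/(8·33.0³·24) = 39.076 N/mm
Series: 1/k_eq = 1/39.076 + 1/61 = 0.041984; k_eq = 23.818 N/mm
F = k_eq·δ = 23.818·17 = 404.91 N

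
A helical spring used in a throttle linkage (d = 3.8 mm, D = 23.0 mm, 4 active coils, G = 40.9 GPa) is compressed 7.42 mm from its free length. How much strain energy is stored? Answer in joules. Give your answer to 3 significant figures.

0.603 J

k = Gd⁴/(8D³N_a) = (40.9×10³)(3.8⁴)/(8·23.0³·4) = 21.904 N/mm
U = ½kδ² = 0.5 × 21.904 × 7.42² = 602.98 N·mm = 0.60298 J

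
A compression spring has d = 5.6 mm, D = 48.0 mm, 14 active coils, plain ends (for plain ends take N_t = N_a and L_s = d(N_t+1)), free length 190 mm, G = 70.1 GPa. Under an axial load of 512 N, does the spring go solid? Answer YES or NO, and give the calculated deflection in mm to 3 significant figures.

k = Gd⁴/(8D³N_a) = (70.1×10³)(5.6⁴)/(8·48.0³·14) = 5.5658 N/mm
N_t = 14; L_s = 5.6·15 = 84 mm; δ_solid = L₀ − L_s = 190 − 84 = 106 mm
δ = F/k = 512/5.5658 = 91.99 mm
δ < δ_solid → spring does not go solid

NO, δ = 92.0 mm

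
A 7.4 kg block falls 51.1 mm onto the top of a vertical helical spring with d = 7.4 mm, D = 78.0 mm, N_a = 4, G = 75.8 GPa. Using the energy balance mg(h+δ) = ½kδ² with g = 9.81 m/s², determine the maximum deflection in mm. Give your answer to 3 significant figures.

27.6 mm

k = Gd⁴/(8D³N_a) = (75.8×10³)(7.4⁴)/(8·78.0³·4) = 14.968 N/mm
W = mg = 7.4 × 9.81 = 72.594 N
½kδ² − Wδ − Wh = 0 → δ = (W + √(W² + 2kWh))/k
δ = (72.594 + √(5269.9 + 111049))/14.968 = (72.594 + 341.06)/14.968 = 27.636 mm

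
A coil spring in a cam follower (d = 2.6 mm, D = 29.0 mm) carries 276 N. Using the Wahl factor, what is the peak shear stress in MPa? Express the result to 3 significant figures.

1310 MPa

Spring index C = D/d = 29.0/2.6 = 11.1538
K_W = (4C−1)/(4C−4) + 0.615/C = 43.615/40.615 + 0.0551 = 1.1290
τ₀ = 8FD/(πd³) = 8·276·29.0/(π·2.6³) = 64032/55.217 = 1159.7 MPa
τ_max = K·τ₀ = 1.1290 × 1159.7 = 1309.2 MPa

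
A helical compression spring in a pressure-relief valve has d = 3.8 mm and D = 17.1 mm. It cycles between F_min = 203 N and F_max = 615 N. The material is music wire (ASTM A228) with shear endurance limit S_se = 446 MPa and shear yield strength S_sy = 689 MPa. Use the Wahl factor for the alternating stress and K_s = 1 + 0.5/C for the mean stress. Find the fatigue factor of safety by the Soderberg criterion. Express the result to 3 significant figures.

C = D/d = 17.1/3.8 = 4.5000; K_W = (4C−1)/(4C−4)+0.615/C = 1.3510; K_s = 1+0.5/C = 1.1111
F_a = (F_max−F_min)/2 = 206 N; F_m = (F_max+F_min)/2 = 409 N
τ_a = K_W·8F_aD/(πd³) = 1.3510 × 163.48 = 220.85 MPa
τ_m = K_s·8F_mD/(πd³) = 1.1111 × 324.57 = 360.63 MPa
Soderberg: 1/n_f = τ_a/S_se + τ_m/S_sy = 220.85/446 + 360.63/689 = 0.49517 + 0.52342 = 1.0186
n_f = 1/1.0186 = 0.9817

0.982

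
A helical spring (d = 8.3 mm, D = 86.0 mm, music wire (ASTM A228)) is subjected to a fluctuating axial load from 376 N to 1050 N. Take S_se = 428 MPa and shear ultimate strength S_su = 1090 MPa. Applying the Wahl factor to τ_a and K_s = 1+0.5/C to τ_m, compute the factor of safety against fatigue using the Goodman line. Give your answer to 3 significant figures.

1.65

C = D/d = 86.0/8.3 = 10.3614; K_W = (4C−1)/(4C−4)+0.615/C = 1.1395; K_s = 1+0.5/C = 1.0483
F_a = (F_max−F_min)/2 = 337 N; F_m = (F_max+F_min)/2 = 713 N
τ_a = K_W·8F_aD/(πd³) = 1.1395 × 129.07 = 147.07 MPa
τ_m = K_s·8F_mD/(πd³) = 1.0483 × 273.08 = 286.26 MPa
Goodman: 1/n_f = τ_a/S_se + τ_m/S_su = 147.07/428 + 286.26/1090 = 0.34363 + 0.26262 = 0.60626
n_f = 1/0.60626 = 1.649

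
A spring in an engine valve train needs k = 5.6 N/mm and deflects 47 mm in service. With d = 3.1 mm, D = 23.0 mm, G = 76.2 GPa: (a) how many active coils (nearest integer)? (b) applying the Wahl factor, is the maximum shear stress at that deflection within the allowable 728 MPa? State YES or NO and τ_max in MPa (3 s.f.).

N_a = Gd⁴/(8D³k) = (76.2×10³)(3.1⁴)/(8·23.0³·5.6) = 12.91 → N_a = 13
Actual rate k = Gd⁴/(8D³·13) = 5.5614 N/mm
Working load F = kδ = 5.5614·47 = 261.39 N
C = 23.0/3.1 = 7.4194; K_W = (4C−1)/(4C−4)+0.615/C = 1.1997
τ_max = K_W·8FD/(πd³) = 1.1997·513.88 = 616.52 MPa
τ_max ≤ 728 MPa → acceptable

(a) 13 coils; (b) YES, τ_max = 617 MPa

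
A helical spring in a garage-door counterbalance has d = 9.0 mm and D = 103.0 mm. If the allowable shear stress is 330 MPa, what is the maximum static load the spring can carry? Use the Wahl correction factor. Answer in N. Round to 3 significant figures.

C = D/d = 103.0/9.0 = 11.4444
K_W = (4C−1)/(4C−4) + 0.615/C = 44.778/41.778 + 0.0537 = 1.1255
τ_max = K·8FD/(πd³) → F_max = τ_allow·πd³/(8DK)
F_max = 330·π·9.0³/(8·103.0·1.1255) = 7.5577e+05/927.45 = 814.89 N

815 N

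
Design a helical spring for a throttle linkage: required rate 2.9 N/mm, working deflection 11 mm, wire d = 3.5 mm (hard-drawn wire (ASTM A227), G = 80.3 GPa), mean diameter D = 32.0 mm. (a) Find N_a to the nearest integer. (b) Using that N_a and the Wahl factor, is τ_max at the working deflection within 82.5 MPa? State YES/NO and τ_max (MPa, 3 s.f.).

N_a = Gd⁴/(8D³k) = (80.3×10³)(3.5⁴)/(8·32.0³·2.9) = 15.85 → N_a = 16
Actual rate k = Gd⁴/(8D³·16) = 2.8729 N/mm
Working load F = kδ = 2.8729·11 = 31.602 N
C = 32.0/3.5 = 9.1429; K_W = (4C−1)/(4C−4)+0.615/C = 1.1594
τ_max = K_W·8FD/(πd³) = 1.1594·60.063 = 69.635 MPa
τ_max ≤ 82.5 MPa → acceptable

(a) 16 coils; (b) YES, τ_max = 69.6 MPa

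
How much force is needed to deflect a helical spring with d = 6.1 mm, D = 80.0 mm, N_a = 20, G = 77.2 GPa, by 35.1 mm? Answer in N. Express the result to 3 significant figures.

45.8 N

k = Gd⁴/(8D³N_a) = (77.2×10³)(6.1⁴)/(8·80.0³·20) = 1.3048 N/mm
F = k·δ = 1.3048 × 35.1 = 45.799 N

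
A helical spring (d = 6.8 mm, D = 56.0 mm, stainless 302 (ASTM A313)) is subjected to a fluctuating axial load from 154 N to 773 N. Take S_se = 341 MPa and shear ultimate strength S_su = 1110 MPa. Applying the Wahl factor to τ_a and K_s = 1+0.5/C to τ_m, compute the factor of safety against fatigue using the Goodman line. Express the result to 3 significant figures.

1.46

C = D/d = 56.0/6.8 = 8.2353; K_W = (4C−1)/(4C−4)+0.615/C = 1.1783; K_s = 1+0.5/C = 1.0607
F_a = (F_max−F_min)/2 = 309.5 N; F_m = (F_max+F_min)/2 = 463.5 N
τ_a = K_W·8F_aD/(πd³) = 1.1783 × 140.37 = 165.4 MPa
τ_m = K_s·8F_mD/(πd³) = 1.0607 × 210.21 = 222.97 MPa
Goodman: 1/n_f = τ_a/S_se + τ_m/S_su = 165.4/341 + 222.97/1110 = 0.48504 + 0.20088 = 0.68591
n_f = 1/0.68591 = 1.458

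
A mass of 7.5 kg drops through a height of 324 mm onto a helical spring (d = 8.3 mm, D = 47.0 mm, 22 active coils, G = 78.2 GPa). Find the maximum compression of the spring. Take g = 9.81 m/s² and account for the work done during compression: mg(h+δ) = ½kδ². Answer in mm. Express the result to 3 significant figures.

k = Gd⁴/(8D³N_a) = (78.2×10³)(8.3⁴)/(8·47.0³·22) = 20.31 N/mm
W = mg = 7.5 × 9.81 = 73.575 N
½kδ² − Wδ − Wh = 0 → δ = (W + √(W² + 2kWh))/k
δ = (73.575 + √(5413.3 + 968318))/20.31 = (73.575 + 986.78)/20.31 = 52.208 mm

52.2 mm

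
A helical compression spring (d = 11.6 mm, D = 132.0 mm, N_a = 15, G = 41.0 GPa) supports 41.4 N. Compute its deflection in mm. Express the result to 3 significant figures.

15.4 mm

k = Gd⁴/(8D³N_a) = (41.0×10³)(11.6⁴)/(8·132.0³·15) = 2.6898 N/mm
δ = F/k = 41.4 / 2.6898 = 15.392 mm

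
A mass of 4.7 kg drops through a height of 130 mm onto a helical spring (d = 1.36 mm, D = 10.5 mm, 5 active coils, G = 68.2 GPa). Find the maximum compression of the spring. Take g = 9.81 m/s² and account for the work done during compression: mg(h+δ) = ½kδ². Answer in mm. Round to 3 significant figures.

58.8 mm

k = Gd⁴/(8D³N_a) = (68.2×10³)(1.36⁴)/(8·10.5³·5) = 5.0386 N/mm
W = mg = 4.7 × 9.81 = 46.107 N
½kδ² − Wδ − Wh = 0 → δ = (W + √(W² + 2kWh))/k
δ = (46.107 + √(2125.9 + 60402.1))/5.0386 = (46.107 + 250.06)/5.0386 = 58.779 mm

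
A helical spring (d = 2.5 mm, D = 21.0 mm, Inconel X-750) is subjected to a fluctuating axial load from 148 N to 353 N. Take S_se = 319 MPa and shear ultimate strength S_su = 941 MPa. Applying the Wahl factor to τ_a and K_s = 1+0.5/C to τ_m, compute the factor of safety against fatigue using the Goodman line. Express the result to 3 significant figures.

0.443

C = D/d = 21.0/2.5 = 8.4000; K_W = (4C−1)/(4C−4)+0.615/C = 1.1746; K_s = 1+0.5/C = 1.0595
F_a = (F_max−F_min)/2 = 102.5 N; F_m = (F_max+F_min)/2 = 250.5 N
τ_a = K_W·8F_aD/(πd³) = 1.1746 × 350.8 = 412.04 MPa
τ_m = K_s·8F_mD/(πd³) = 1.0595 × 857.33 = 908.36 MPa
Goodman: 1/n_f = τ_a/S_se + τ_m/S_su = 412.04/319 + 908.36/941 = 1.29166 + 0.96531 = 2.257
n_f = 1/2.257 = 0.4431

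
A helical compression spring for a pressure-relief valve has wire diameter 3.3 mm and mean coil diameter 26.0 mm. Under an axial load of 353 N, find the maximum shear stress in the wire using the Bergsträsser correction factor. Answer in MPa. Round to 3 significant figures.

764 MPa

Spring index C = D/d = 26.0/3.3 = 7.8788
K_B = (4C+2)/(4C−3) = 33.515/28.515 = 1.1753
τ₀ = 8FD/(πd³) = 8·353·26.0/(π·3.3³) = 73424/112.9 = 650.35 MPa
τ_max = K·τ₀ = 1.1753 × 650.35 = 764.38 MPa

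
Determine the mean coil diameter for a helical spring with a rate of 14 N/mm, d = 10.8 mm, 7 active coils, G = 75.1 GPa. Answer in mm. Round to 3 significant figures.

109 mm

D = (Gd⁴/(8N_a·k))^(1/3) = (75.1×10³·10.8⁴/(8·7·14))^(1/3)
  = (1.30322e+06)^(1/3) = 109.2294 mm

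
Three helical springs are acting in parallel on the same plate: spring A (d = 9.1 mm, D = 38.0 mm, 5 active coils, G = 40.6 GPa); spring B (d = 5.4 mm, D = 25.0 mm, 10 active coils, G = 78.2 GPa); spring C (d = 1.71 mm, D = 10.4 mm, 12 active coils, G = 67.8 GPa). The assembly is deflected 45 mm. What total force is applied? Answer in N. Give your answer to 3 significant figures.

8340 N

k_A = Gd⁴/(8D³N_a) = (40.6×10³)(9.1⁴)/(8·38.0³·5) = 126.85 N/mm
k_B = Gd⁴/(8D³N_a) = (78.2×10³)(5.4⁴)/(8·25.0³·10) = 53.195 N/mm
k_C = Gd⁴/(8D³N_a) = (67.8×10³)(1.71⁴)/(8·10.4³·12) = 5.3684 N/mm
Parallel: k_eq = 126.85 + 53.195 + 5.3684 = 185.41 N/mm
F = k_eq·δ = 185.41·45 = 8343.5 N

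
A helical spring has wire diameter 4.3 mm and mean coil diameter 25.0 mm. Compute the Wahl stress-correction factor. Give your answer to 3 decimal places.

C = D/d = 25.0/4.3 = 5.8140
K_W = (4C−1)/(4C−4) + 0.615/C = 22.256/19.256 + 0.1058 = 1.2616

1.262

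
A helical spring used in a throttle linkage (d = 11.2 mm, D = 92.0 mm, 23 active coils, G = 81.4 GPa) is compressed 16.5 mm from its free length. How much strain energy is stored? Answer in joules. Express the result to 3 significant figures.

1.22 J

k = Gd⁴/(8D³N_a) = (81.4×10³)(11.2⁴)/(8·92.0³·23) = 8.9395 N/mm
U = ½kδ² = 0.5 × 8.9395 × 16.5² = 1216.9 N·mm = 1.2169 J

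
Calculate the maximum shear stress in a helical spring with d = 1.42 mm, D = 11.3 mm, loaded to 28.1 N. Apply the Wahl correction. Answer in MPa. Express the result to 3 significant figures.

Spring index C = D/d = 11.3/1.42 = 7.9577
K_W = (4C−1)/(4C−4) + 0.615/C = 30.831/27.831 + 0.0773 = 1.1851
τ₀ = 8FD/(πd³) = 8·28.1·11.3/(π·1.42³) = 2540.24/8.9953 = 282.4 MPa
τ_max = K·τ₀ = 1.1851 × 282.4 = 334.66 MPa

335 MPa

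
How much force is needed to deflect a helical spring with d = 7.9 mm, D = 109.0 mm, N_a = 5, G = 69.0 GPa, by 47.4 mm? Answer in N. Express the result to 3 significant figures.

k = Gd⁴/(8D³N_a) = (69.0×10³)(7.9⁴)/(8·109.0³·5) = 5.1882 N/mm
F = k·δ = 5.1882 × 47.4 = 245.92 N

246 N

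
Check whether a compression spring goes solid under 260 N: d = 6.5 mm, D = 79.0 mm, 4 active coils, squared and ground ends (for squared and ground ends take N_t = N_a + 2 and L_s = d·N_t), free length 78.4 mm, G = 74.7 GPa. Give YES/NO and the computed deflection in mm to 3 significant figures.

k = Gd⁴/(8D³N_a) = (74.7×10³)(6.5⁴)/(8·79.0³·4) = 8.4517 N/mm
N_t = 6; L_s = 6.5·6 = 39 mm; δ_solid = L₀ − L_s = 78.4 − 39 = 39.4 mm
δ = F/k = 260/8.4517 = 30.763 mm
δ < δ_solid → spring does not go solid

NO, δ = 30.8 mm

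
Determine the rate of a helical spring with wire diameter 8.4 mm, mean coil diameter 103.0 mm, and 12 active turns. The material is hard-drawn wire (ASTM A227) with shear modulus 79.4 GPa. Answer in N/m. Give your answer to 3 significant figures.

k = Gd⁴/(8D³N_a) = (79.4×10³ × 8.4⁴) / (8 × 103.0³ × 12)
  = 3.9531e+08 / 1.04902e+08 = 3.7684 N/mm = 3768.4 N/m

3770 N/m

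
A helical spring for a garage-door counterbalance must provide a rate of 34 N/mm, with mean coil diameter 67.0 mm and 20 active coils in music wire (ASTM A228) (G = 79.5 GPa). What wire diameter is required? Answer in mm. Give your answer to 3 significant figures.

d = (8D³N_a·k / G)^(1/4) = (8·67.0³·20·34 / (79.5×10³))^0.25
  = (20581)^0.25 = 11.9774 mm

12.0 mm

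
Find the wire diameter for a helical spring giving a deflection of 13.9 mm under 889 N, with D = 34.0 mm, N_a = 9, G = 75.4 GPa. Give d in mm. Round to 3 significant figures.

7.00 mm

Required rate k = F/δ = 889/13.9 = 63.957 N/mm
d = (8D³N_a·k / G)^(1/4) = (8·34.0³·9·63.957 / (75.4×10³))^0.25
  = (2400.4)^0.25 = 6.9996 mm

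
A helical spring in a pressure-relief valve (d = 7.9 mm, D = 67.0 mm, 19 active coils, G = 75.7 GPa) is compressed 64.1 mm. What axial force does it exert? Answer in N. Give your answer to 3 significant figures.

k = Gd⁴/(8D³N_a) = (75.7×10³)(7.9⁴)/(8·67.0³·19) = 6.4497 N/mm
F = k·δ = 6.4497 × 64.1 = 413.42 N

413 N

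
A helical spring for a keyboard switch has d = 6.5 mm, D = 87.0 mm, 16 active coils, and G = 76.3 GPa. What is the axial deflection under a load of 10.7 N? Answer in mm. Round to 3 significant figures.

k = Gd⁴/(8D³N_a) = (76.3×10³)(6.5⁴)/(8·87.0³·16) = 1.6159 N/mm
δ = F/k = 10.7 / 1.6159 = 6.6218 mm

6.62 mm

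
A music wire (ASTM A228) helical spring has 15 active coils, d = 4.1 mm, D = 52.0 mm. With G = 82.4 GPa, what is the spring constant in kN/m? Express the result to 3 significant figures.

1.38 kN/m

k = Gd⁴/(8D³N_a) = (82.4×10³ × 4.1⁴) / (8 × 52.0³ × 15)
  = 2.32843e+07 / 1.6873e+07 = 1.38 N/mm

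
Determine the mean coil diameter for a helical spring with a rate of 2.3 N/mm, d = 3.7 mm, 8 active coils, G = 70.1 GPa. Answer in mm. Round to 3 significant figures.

44.7 mm

D = (Gd⁴/(8N_a·k))^(1/3) = (70.1×10³·3.7⁴/(8·8·2.3))^(1/3)
  = (89251.8)^(1/3) = 44.6895 mm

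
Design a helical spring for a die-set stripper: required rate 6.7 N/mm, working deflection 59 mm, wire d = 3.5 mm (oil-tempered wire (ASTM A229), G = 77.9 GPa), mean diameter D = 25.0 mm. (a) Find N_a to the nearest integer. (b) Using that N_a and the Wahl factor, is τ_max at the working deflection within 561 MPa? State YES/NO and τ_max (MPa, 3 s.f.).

(a) 14 coils; (b) NO, τ_max = 707 MPa

N_a = Gd⁴/(8D³k) = (77.9×10³)(3.5⁴)/(8·25.0³·6.7) = 13.96 → N_a = 14
Actual rate k = Gd⁴/(8D³·14) = 6.6799 N/mm
Working load F = kδ = 6.6799·59 = 394.12 N
C = 25.0/3.5 = 7.1429; K_W = (4C−1)/(4C−4)+0.615/C = 1.2082
τ_max = K_W·8FD/(πd³) = 1.2082·585.19 = 707.03 MPa
τ_max > 561 MPa → exceeds allowable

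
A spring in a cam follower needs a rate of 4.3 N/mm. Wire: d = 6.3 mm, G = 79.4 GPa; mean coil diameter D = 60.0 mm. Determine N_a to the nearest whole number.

N_a = Gd⁴/(8D³k) = (79.4×10³ × 6.3⁴)/(8 × 60.0³ × 4.3)
    = 1.25079e+08 / 7.4304e+06 = 16.83 → 17 coils

17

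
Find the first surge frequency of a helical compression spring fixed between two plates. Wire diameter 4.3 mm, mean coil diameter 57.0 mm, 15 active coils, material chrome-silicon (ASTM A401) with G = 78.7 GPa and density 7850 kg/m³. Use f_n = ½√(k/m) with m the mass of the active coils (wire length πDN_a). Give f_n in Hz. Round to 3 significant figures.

k = Gd⁴/(8D³N_a) = (78.7×10³)(4.3⁴)/(8·57.0³·15) = 1.2107 N/mm = 1210.7 N/m
Wire length L = πDN_a = π·57.0·15 = 2686.1 mm
m = ρ·(πd²/4)·L = 7850 × 14.522×10⁻⁶ m² × 2.6861 m = 0.30621 kg
f_n = ½√(k/m) = 0.5·√(1210.7/0.30621) = 0.5·√(3953.9) = 31.44 Hz

31.4 Hz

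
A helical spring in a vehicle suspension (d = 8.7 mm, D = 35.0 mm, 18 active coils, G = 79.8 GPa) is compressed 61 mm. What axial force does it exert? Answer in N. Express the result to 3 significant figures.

k = Gd⁴/(8D³N_a) = (79.8×10³)(8.7⁴)/(8·35.0³·18) = 74.048 N/mm
F = k·δ = 74.048 × 61 = 4516.9 N

4520 N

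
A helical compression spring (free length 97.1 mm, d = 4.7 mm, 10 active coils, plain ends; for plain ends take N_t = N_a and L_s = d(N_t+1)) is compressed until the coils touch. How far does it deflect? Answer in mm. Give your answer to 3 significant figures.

N_t = 10; L_s = 4.7·11 = 51.7 mm
δ_solid = L₀ − L_s = 97.1 − 51.7 = 45.4 mm

45.4 mm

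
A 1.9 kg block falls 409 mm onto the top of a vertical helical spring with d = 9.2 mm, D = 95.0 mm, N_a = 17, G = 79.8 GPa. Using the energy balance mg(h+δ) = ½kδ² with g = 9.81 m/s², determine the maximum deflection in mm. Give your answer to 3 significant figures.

k = Gd⁴/(8D³N_a) = (79.8×10³)(9.2⁴)/(8·95.0³·17) = 4.9028 N/mm
W = mg = 1.9 × 9.81 = 18.639 N
½kδ² − Wδ − Wh = 0 → δ = (W + √(W² + 2kWh))/k
δ = (18.639 + √(347.41 + 74751.6))/4.9028 = (18.639 + 274.04)/4.9028 = 59.697 mm

59.7 mm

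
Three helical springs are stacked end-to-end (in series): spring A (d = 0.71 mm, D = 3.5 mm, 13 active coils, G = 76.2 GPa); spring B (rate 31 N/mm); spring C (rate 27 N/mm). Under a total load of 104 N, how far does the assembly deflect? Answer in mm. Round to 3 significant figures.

31.2 mm

k_A = Gd⁴/(8D³N_a) = (76.2×10³)(0.71⁴)/(8·3.5³·13) = 4.3426 N/mm
Series: 1/k_eq = 1/4.3426 + 1/31 + 1/27 = 0.29957; k_eq = 3.3381 N/mm
δ = F/k_eq = 104/3.3381 = 31.155 mm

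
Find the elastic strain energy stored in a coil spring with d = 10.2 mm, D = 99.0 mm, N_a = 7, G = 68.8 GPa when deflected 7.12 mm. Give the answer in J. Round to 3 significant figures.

0.347 J

k = Gd⁴/(8D³N_a) = (68.8×10³)(10.2⁴)/(8·99.0³·7) = 13.706 N/mm
U = ½kδ² = 0.5 × 13.706 × 7.12² = 347.4 N·mm = 0.3474 J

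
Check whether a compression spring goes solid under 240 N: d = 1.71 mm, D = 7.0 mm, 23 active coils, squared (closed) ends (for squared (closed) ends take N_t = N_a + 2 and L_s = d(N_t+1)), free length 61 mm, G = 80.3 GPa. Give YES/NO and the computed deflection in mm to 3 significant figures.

YES, δ = 22.1 mm

k = Gd⁴/(8D³N_a) = (80.3×10³)(1.71⁴)/(8·7.0³·23) = 10.879 N/mm
N_t = 25; L_s = 1.71·26 = 44.46 mm; δ_solid = L₀ − L_s = 61 − 44.46 = 16.54 mm
δ = F/k = 240/10.879 = 22.061 mm
δ ≥ δ_solid → spring goes solid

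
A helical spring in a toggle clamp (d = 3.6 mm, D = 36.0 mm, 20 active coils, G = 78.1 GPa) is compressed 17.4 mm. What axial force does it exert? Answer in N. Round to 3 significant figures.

k = Gd⁴/(8D³N_a) = (78.1×10³)(3.6⁴)/(8·36.0³·20) = 1.7573 N/mm
F = k·δ = 1.7573 × 17.4 = 30.576 N

30.6 N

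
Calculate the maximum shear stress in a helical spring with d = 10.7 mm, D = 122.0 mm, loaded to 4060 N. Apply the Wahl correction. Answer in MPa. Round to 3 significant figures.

Spring index C = D/d = 122.0/10.7 = 11.4019
K_W = (4C−1)/(4C−4) + 0.615/C = 44.607/41.607 + 0.0539 = 1.1260
τ₀ = 8FD/(πd³) = 8·4060·122.0/(π·10.7³) = 3.96256e+06/3848.6 = 1029.6 MPa
τ_max = K·τ₀ = 1.1260 × 1029.6 = 1159.4 MPa

1160 MPa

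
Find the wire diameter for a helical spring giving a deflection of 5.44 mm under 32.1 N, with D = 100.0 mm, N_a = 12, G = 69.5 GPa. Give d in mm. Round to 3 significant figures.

Required rate k = F/δ = 32.1/5.44 = 5.9007 N/mm
d = (8D³N_a·k / G)^(1/4) = (8·100.0³·12·5.9007 / (69.5×10³))^0.25
  = (8150.7)^0.25 = 9.5016 mm

9.50 mm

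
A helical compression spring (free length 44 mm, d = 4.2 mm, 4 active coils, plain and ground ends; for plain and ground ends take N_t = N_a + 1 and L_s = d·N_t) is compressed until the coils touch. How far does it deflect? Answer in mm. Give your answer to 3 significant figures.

N_t = 5; L_s = 4.2·5 = 21 mm
δ_solid = L₀ − L_s = 44 − 21 = 23 mm

23.0 mm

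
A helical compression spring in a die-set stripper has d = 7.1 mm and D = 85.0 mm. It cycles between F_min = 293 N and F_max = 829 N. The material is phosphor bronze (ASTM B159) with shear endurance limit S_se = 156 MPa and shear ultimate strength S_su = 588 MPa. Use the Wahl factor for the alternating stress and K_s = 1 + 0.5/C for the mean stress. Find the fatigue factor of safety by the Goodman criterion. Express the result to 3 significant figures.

C = D/d = 85.0/7.1 = 11.9718; K_W = (4C−1)/(4C−4)+0.615/C = 1.1197; K_s = 1+0.5/C = 1.0418
F_a = (F_max−F_min)/2 = 268 N; F_m = (F_max+F_min)/2 = 561 N
τ_a = K_W·8F_aD/(πd³) = 1.1197 × 162.08 = 181.48 MPa
τ_m = K_s·8F_mD/(πd³) = 1.0418 × 339.27 = 353.44 MPa
Goodman: 1/n_f = τ_a/S_se + τ_m/S_su = 181.48/156 + 353.44/588 = 1.16334 + 0.60109 = 1.7644
n_f = 1/1.7644 = 0.5668

0.567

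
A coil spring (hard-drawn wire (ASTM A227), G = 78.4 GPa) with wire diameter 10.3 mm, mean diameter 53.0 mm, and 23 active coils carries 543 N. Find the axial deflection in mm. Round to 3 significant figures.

k = Gd⁴/(8D³N_a) = (78.4×10³)(10.3⁴)/(8·53.0³·23) = 32.212 N/mm
δ = F/k = 543 / 32.212 = 16.857 mm

16.9 mm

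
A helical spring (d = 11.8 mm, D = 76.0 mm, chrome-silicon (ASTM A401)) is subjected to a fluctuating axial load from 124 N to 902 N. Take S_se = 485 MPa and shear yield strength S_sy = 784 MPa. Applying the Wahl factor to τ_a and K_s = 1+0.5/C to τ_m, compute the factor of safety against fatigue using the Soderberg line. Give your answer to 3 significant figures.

C = D/d = 76.0/11.8 = 6.4407; K_W = (4C−1)/(4C−4)+0.615/C = 1.2333; K_s = 1+0.5/C = 1.0776
F_a = (F_max−F_min)/2 = 389 N; F_m = (F_max+F_min)/2 = 513 N
τ_a = K_W·8F_aD/(πd³) = 1.2333 × 45.82 = 56.512 MPa
τ_m = K_s·8F_mD/(πd³) = 1.0776 × 60.426 = 65.117 MPa
Soderberg: 1/n_f = τ_a/S_se + τ_m/S_sy = 56.512/485 + 65.117/784 = 0.11652 + 0.08306 = 0.19958
n_f = 1/0.19958 = 5.011

5.01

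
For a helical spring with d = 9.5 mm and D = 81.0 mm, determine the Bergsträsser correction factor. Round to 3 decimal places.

C = D/d = 81.0/9.5 = 8.5263
K_B = (4C+2)/(4C−3) = 36.105/31.105 = 1.1607

1.161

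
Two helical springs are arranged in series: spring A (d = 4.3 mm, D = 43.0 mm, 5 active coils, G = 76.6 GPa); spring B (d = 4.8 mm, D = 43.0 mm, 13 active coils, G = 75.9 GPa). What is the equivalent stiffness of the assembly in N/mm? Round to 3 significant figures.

3.06 N/mm

k_A = Gd⁴/(8D³N_a) = (76.6×10³)(4.3⁴)/(8·43.0³·5) = 8.2345 N/mm
k_B = Gd⁴/(8D³N_a) = (75.9×10³)(4.8⁴)/(8·43.0³·13) = 4.8727 N/mm
Series: 1/k_eq = 1/8.2345 + 1/4.8727 = 0.32667; k_eq = 3.0612 N/mm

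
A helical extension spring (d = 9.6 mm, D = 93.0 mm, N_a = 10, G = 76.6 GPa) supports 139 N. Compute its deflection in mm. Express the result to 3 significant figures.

13.7 mm

k = Gd⁴/(8D³N_a) = (76.6×10³)(9.6⁴)/(8·93.0³·10) = 10.111 N/mm
δ = F/k = 139 / 10.111 = 13.748 mm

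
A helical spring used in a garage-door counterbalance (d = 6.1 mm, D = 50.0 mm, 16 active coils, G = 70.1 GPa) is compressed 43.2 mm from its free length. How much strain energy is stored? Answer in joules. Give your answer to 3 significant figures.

5.66 J

k = Gd⁴/(8D³N_a) = (70.1×10³)(6.1⁴)/(8·50.0³·16) = 6.0662 N/mm
U = ½kδ² = 0.5 × 6.0662 × 43.2² = 5660.5 N·mm = 5.6605 J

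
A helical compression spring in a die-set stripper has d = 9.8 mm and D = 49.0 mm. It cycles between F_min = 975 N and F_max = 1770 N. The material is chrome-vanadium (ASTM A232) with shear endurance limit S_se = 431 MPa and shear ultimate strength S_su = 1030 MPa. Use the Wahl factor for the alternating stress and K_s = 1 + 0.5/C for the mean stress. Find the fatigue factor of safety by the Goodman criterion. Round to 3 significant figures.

2.82

C = D/d = 49.0/9.8 = 5.0000; K_W = (4C−1)/(4C−4)+0.615/C = 1.3105; K_s = 1+0.5/C = 1.1000
F_a = (F_max−F_min)/2 = 397.5 N; F_m = (F_max+F_min)/2 = 1372.5 N
τ_a = K_W·8F_aD/(πd³) = 1.3105 × 52.698 = 69.061 MPa
τ_m = K_s·8F_mD/(πd³) = 1.1000 × 181.96 = 200.15 MPa
Goodman: 1/n_f = τ_a/S_se + τ_m/S_su = 69.061/431 + 200.15/1030 = 0.16023 + 0.19432 = 0.35456
n_f = 1/0.35456 = 2.82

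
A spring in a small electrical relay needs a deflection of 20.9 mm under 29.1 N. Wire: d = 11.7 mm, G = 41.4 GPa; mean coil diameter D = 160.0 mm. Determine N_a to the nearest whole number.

Required rate k = F/δ = 29.1/20.9 = 1.3923 N/mm
N_a = Gd⁴/(8D³k) = (41.4×10³ × 11.7⁴)/(8 × 160.0³ × 1.3923)
    = 7.75789e+08 / 4.56243e+07 = 17 → 17 coils

17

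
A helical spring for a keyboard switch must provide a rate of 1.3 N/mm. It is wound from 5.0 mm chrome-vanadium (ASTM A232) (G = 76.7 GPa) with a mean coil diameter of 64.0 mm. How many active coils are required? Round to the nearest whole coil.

18

N_a = Gd⁴/(8D³k) = (76.7×10³ × 5.0⁴)/(8 × 64.0³ × 1.3)
    = 4.79375e+07 / 2.7263e+06 = 17.58 → 18 coils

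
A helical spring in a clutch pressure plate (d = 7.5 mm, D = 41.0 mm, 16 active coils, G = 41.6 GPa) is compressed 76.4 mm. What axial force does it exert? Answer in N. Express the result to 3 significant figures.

1140 N

k = Gd⁴/(8D³N_a) = (41.6×10³)(7.5⁴)/(8·41.0³·16) = 14.92 N/mm
F = k·δ = 14.92 × 76.4 = 1139.9 N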